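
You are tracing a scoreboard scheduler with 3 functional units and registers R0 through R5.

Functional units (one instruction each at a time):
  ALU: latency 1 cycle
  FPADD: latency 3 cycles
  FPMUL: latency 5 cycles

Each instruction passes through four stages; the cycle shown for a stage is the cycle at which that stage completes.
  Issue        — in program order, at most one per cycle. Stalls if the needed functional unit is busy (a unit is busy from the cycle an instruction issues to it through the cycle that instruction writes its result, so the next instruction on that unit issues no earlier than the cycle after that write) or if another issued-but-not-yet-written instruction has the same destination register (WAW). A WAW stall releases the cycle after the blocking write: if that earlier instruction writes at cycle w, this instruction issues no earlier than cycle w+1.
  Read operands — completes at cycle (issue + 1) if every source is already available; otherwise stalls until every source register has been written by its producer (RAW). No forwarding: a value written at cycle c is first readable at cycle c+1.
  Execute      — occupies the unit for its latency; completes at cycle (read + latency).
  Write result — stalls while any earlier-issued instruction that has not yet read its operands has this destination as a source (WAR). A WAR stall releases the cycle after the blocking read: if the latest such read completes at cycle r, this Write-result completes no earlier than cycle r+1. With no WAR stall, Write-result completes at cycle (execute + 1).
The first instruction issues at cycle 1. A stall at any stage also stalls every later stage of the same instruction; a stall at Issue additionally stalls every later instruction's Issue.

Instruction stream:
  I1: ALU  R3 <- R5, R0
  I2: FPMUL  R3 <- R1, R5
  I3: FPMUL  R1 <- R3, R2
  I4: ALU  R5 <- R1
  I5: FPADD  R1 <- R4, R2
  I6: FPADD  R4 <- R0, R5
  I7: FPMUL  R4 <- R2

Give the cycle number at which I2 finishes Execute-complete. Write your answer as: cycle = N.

c1: issue I1 (ALU)
c2: I1 read-ops
c3: I1 finished on ALU
c4: I1→R3
c5: issue I2 (FPMUL)
c6: I2 read-ops
c11: I2 finished on FPMUL
c12: I2→R3
c13: issue I3 (FPMUL)
c14: I3 read-ops, issue I4 (ALU)
c19: I3 finished on FPMUL
c20: I3→R1
c21: I4 read-ops, issue I5 (FPADD)
c22: I4 finished on ALU, I5 read-ops
c23: I4→R5
c25: I5 finished on FPADD
c26: I5→R1
c27: issue I6 (FPADD)
c28: I6 read-ops
c31: I6 finished on FPADD
c32: I6→R4
c33: issue I7 (FPMUL)
c34: I7 read-ops
c39: I7 finished on FPMUL
c40: I7→R4

cycle = 11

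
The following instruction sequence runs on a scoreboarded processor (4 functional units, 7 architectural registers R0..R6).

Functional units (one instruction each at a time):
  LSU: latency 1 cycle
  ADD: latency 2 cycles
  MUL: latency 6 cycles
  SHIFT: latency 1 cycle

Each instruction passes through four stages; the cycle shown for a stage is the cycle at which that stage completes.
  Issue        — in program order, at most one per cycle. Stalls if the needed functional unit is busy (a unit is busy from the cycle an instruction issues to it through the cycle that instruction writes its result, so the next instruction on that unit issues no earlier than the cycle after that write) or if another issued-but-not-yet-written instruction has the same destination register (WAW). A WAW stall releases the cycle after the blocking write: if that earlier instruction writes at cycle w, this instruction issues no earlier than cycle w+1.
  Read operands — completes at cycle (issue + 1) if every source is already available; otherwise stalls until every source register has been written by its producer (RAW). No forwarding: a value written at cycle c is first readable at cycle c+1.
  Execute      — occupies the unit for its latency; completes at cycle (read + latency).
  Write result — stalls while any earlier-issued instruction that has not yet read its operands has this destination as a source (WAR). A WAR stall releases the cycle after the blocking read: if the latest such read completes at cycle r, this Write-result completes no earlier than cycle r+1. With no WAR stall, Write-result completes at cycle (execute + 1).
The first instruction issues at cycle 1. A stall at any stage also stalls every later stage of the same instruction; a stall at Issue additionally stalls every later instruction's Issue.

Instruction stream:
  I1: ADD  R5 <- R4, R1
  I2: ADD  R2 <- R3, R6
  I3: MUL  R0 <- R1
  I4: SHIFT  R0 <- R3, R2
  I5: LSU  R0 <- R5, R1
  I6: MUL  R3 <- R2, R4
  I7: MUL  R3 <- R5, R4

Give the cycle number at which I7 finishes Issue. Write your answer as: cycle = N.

cycle = 30

[1] issue I1 (ADD)
[2] I1 read-ops
[4] I1 finished on ADD
[5] I1→R5
[6] issue I2 (ADD)
[7] I2 read-ops; issue I3 (MUL)
[8] I3 read-ops
[9] I2 finished on ADD
[10] I2→R2
[14] I3 finished on MUL
[15] I3→R0
[16] issue I4 (SHIFT)
[17] I4 read-ops
[18] I4 finished on SHIFT
[19] I4→R0
[20] issue I5 (LSU)
[21] I5 read-ops; issue I6 (MUL)
[22] I5 finished on LSU; I6 read-ops
[23] I5→R0
[28] I6 finished on MUL
[29] I6→R3
[30] issue I7 (MUL)
[31] I7 read-ops
[37] I7 finished on MUL
[38] I7→R3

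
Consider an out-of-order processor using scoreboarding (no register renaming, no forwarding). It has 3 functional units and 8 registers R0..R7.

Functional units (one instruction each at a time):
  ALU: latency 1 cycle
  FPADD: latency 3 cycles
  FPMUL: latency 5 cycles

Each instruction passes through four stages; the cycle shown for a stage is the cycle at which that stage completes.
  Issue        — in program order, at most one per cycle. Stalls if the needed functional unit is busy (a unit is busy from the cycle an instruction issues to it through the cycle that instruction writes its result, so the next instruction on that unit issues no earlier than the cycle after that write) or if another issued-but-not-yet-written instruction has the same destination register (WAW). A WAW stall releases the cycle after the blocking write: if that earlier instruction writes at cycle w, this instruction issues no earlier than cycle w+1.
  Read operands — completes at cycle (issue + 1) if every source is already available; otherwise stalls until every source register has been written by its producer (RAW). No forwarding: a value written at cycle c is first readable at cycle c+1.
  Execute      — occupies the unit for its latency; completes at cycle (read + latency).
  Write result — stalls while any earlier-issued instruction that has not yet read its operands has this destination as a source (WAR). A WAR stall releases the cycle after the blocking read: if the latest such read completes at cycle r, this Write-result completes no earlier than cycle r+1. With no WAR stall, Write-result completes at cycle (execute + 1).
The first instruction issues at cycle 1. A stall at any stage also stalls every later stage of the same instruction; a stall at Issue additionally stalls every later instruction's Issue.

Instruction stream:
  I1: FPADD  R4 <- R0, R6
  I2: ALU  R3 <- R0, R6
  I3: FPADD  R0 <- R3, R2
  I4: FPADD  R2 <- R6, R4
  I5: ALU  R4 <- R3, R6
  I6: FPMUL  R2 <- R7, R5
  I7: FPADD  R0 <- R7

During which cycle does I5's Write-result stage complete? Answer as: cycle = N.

I1 -> (1, 2, 5, 6)
I2 -> (2, 3, 4, 5)
I3 -> (7, 8, 11, 12)  // struct: FPADD busy until I1 writes@6
I4 -> (13, 14, 17, 18)  // struct: FPADD busy until I3 writes@12
I5 -> (14, 15, 16, 17)
I6 -> (19, 20, 25, 26)  // WAW R2: wait I4 write@18
I7 -> (20, 21, 24, 25)

cycle = 17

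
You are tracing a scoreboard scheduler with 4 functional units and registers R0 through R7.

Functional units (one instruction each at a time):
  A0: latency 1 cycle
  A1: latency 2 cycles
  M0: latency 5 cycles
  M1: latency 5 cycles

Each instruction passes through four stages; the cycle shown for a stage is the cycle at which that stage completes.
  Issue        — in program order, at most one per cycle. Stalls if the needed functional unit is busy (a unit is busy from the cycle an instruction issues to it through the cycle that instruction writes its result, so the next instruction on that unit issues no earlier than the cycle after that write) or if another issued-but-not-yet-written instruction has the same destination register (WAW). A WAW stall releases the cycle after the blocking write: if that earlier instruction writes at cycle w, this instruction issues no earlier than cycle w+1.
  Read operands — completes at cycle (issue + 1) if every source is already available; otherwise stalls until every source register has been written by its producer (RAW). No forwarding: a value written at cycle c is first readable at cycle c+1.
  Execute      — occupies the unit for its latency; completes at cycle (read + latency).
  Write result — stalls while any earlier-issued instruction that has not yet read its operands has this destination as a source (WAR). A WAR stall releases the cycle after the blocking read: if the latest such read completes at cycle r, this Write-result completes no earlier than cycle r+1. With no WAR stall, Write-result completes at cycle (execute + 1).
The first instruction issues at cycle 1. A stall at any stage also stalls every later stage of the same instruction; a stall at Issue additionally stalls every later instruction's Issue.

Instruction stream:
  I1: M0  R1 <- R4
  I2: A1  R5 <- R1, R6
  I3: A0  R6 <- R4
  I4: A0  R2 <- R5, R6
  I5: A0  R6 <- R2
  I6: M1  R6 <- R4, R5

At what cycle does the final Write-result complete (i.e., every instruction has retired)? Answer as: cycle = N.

cycle = 27

[I1] 1/2/7/8
[I2] 2/9/11/12  (RAW R1: wait I1 write@8)
[I3] 3/4/5/10  (WAR R6: wait I2 read@9)
[I4] 11/13/14/15  (struct: A0 busy until I3 writes@10; RAW R5: wait I2 write@12)
[I5] 16/17/18/19  (struct: A0 busy until I4 writes@15)
[I6] 20/21/26/27  (WAW R6: wait I5 write@19)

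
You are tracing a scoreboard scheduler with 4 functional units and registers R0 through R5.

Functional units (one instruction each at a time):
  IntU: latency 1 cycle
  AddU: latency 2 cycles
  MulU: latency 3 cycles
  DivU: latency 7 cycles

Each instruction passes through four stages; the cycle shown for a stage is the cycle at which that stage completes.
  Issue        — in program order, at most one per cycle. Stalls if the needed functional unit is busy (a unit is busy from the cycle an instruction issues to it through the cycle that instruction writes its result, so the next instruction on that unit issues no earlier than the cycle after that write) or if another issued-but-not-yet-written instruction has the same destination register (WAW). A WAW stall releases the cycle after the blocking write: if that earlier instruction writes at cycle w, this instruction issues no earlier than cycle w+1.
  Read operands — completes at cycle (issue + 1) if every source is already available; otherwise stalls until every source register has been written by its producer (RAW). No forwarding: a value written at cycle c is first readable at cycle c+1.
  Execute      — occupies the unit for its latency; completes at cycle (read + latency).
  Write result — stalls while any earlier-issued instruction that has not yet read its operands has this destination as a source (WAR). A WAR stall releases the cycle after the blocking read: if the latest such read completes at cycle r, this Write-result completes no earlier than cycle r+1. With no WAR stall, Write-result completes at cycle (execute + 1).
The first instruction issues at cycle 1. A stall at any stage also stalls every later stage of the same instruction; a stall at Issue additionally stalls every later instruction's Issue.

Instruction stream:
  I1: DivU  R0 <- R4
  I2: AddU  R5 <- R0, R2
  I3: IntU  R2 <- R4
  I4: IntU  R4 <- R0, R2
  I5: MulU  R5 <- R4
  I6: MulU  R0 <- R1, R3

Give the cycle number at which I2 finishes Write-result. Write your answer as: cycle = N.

cycle = 14

I1  is:1  ro:2  ex:9  wr:10
I2  is:2  ro:11  ex:13  wr:14  — RAW R0: wait I1 write@10
I3  is:3  ro:4  ex:5  wr:12  — WAR R2: wait I2 read@11
I4  is:13  ro:14  ex:15  wr:16  — struct: IntU busy until I3 writes@12
I5  is:15  ro:17  ex:20  wr:21  — WAW R5: wait I2 write@14, RAW R4: wait I4 write@16
I6  is:22  ro:23  ex:26  wr:27  — struct: MulU busy until I5 writes@21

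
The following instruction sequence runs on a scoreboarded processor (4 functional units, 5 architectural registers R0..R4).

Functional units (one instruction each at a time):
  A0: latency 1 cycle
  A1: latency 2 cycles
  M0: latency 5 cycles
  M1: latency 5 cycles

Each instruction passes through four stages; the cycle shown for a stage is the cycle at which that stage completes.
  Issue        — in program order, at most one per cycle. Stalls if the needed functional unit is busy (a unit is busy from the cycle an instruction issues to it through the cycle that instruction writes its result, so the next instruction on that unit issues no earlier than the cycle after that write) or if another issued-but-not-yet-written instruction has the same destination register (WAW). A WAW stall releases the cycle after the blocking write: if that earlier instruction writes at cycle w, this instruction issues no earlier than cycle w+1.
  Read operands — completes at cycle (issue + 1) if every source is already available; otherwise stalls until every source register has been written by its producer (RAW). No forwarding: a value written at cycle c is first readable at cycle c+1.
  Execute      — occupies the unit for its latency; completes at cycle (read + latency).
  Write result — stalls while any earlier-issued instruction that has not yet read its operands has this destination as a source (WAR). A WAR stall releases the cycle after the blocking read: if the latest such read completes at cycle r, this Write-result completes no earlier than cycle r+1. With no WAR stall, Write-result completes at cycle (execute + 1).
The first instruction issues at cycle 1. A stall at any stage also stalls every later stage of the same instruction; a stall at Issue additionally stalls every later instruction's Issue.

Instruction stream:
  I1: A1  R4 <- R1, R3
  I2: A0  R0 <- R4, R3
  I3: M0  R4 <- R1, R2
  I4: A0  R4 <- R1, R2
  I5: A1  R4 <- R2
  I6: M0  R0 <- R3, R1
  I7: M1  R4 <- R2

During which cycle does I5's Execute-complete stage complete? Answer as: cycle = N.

cycle = 21

t=1  I1→A1
t=2  I1 RO · I2→A0
t=4  I1 EX
t=5  I1 WR R4
t=6  I2 RO · I3→M0
t=7  I2 EX · I3 RO
t=8  I2 WR R0
t=12  I3 EX
t=13  I3 WR R4
t=14  I4→A0
t=15  I4 RO
t=16  I4 EX
t=17  I4 WR R4
t=18  I5→A1
t=19  I5 RO · I6→M0
t=20  I6 RO
t=21  I5 EX
t=22  I5 WR R4
t=23  I7→M1
t=24  I7 RO
t=25  I6 EX
t=26  I6 WR R0
t=29  I7 EX
t=30  I7 WR R4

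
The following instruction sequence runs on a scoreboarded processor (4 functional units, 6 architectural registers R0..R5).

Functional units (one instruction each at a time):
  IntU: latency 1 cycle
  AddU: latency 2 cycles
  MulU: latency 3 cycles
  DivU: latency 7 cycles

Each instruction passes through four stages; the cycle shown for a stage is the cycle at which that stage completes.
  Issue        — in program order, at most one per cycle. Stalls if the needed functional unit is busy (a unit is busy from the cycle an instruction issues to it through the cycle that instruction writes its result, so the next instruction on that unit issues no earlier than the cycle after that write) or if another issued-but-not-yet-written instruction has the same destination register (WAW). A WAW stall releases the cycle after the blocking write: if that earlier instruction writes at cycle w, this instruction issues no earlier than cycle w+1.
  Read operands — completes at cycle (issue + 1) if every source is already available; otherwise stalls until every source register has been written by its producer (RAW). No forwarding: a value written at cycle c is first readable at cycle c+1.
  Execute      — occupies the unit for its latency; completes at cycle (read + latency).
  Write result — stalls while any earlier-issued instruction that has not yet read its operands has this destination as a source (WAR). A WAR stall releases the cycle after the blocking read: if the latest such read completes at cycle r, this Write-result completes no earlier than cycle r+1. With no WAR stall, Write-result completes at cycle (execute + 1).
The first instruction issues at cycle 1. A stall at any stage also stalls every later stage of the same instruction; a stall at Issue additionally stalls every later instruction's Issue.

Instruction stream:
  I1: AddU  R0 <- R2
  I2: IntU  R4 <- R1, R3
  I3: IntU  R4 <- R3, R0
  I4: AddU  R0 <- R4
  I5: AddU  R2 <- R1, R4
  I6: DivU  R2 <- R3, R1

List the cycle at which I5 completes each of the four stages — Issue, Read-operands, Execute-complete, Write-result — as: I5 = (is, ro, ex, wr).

I5 = (14, 15, 17, 18)

[I1] 1/2/4/5
[I2] 2/3/4/5
[I3] 6/7/8/9  (struct: IntU busy until I2 writes@5)
[I4] 7/10/12/13  (RAW R4: wait I3 write@9)
[I5] 14/15/17/18  (struct: AddU busy until I4 writes@13)
[I6] 19/20/27/28  (WAW R2: wait I5 write@18)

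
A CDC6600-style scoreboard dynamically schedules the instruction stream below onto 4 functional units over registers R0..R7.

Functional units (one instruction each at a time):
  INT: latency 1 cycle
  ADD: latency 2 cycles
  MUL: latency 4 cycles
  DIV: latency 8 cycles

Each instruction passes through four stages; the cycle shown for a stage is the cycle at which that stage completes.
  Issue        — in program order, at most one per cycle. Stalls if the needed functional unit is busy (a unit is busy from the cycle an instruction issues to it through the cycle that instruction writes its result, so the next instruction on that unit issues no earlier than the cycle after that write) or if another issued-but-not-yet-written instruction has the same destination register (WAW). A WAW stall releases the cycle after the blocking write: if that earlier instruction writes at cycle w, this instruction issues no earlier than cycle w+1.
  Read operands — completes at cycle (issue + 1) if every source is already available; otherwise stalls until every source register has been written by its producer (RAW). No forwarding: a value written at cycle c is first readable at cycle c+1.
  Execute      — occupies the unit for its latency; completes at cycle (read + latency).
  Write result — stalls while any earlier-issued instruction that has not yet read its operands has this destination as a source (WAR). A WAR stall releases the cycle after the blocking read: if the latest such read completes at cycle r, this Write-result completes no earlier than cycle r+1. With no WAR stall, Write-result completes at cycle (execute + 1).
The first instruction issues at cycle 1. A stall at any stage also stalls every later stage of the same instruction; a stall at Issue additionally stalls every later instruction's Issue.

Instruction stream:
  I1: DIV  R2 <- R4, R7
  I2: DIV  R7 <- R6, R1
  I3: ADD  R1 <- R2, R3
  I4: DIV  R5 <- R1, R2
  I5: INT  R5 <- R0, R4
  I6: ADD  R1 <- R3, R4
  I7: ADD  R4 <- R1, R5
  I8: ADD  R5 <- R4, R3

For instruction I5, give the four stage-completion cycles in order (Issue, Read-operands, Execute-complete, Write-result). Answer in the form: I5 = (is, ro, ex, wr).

I5 = (34, 35, 36, 37)

[1] I1→DIV
[2] I1 RO
[10] I1 EX
[11] I1 WR R2
[12] I2→DIV
[13] I2 RO | I3→ADD
[14] I3 RO
[16] I3 EX
[17] I3 WR R1
[21] I2 EX
[22] I2 WR R7
[23] I4→DIV
[24] I4 RO
[32] I4 EX
[33] I4 WR R5
[34] I5→INT
[35] I5 RO | I6→ADD
[36] I5 EX | I6 RO
[37] I5 WR R5
[38] I6 EX
[39] I6 WR R1
[40] I7→ADD
[41] I7 RO
[43] I7 EX
[44] I7 WR R4
[45] I8→ADD
[46] I8 RO
[48] I8 EX
[49] I8 WR R5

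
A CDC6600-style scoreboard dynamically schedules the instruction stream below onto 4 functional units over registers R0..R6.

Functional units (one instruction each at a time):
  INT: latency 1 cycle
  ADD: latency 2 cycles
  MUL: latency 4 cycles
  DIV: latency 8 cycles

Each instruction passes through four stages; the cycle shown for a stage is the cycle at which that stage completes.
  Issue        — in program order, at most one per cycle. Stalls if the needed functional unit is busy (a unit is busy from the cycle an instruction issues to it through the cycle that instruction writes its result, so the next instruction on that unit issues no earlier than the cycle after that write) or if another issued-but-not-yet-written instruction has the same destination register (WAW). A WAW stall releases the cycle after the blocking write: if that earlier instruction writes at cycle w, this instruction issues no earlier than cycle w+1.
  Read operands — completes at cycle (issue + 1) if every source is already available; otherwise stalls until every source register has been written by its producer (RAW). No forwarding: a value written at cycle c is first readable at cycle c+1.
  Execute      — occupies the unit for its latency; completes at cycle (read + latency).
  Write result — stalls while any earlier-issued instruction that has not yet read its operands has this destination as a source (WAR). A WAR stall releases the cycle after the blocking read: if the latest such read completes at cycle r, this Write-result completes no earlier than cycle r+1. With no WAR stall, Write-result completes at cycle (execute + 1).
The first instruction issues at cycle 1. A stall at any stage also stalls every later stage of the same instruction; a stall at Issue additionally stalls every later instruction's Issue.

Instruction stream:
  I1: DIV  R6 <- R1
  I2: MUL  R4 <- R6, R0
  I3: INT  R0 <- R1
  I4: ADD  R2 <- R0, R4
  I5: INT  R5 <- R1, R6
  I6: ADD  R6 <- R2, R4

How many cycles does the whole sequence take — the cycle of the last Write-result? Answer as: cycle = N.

cycle = 26

t=1  issue I1 (DIV)
t=2  I1 read-ops, issue I2 (MUL)
t=3  issue I3 (INT)
t=4  I3 read-ops, issue I4 (ADD)
t=5  I3 finished on INT
t=10  I1 finished on DIV
t=11  I1→R6
t=12  I2 read-ops
t=13  I3→R0
t=14  issue I5 (INT)
t=15  I5 read-ops
t=16  I2 finished on MUL, I5 finished on INT
t=17  I2→R4, I5→R5
t=18  I4 read-ops
t=20  I4 finished on ADD
t=21  I4→R2
t=22  issue I6 (ADD)
t=23  I6 read-ops
t=25  I6 finished on ADD
t=26  I6→R6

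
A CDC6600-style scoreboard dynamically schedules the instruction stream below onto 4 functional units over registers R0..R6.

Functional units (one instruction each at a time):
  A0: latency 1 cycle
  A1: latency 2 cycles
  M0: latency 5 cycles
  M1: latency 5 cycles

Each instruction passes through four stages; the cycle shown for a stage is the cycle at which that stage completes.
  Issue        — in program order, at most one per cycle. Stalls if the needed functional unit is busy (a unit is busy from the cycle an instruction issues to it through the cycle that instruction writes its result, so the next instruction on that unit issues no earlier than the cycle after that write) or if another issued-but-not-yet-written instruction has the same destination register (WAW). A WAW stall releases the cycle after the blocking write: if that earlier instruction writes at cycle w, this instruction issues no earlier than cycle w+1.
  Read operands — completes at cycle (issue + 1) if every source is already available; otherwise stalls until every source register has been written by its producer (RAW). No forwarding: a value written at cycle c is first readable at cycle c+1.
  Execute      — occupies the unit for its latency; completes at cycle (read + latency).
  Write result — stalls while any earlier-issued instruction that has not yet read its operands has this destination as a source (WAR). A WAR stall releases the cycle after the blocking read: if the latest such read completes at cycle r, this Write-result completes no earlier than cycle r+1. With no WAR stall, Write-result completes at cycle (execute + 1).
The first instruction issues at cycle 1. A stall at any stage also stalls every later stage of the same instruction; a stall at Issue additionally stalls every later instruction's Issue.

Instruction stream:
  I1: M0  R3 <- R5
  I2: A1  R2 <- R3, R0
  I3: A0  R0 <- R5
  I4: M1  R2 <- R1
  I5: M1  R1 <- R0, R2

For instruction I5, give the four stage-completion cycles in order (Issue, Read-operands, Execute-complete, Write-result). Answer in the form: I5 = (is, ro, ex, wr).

[1] issue I1 (M0)
[2] I1 read-ops · issue I2 (A1)
[3] issue I3 (A0)
[4] I3 read-ops
[5] I3 finished on A0
[7] I1 finished on M0
[8] I1→R3
[9] I2 read-ops
[10] I3→R0
[11] I2 finished on A1
[12] I2→R2
[13] issue I4 (M1)
[14] I4 read-ops
[19] I4 finished on M1
[20] I4→R2
[21] issue I5 (M1)
[22] I5 read-ops
[27] I5 finished on M1
[28] I5→R1

I5 = (21, 22, 27, 28)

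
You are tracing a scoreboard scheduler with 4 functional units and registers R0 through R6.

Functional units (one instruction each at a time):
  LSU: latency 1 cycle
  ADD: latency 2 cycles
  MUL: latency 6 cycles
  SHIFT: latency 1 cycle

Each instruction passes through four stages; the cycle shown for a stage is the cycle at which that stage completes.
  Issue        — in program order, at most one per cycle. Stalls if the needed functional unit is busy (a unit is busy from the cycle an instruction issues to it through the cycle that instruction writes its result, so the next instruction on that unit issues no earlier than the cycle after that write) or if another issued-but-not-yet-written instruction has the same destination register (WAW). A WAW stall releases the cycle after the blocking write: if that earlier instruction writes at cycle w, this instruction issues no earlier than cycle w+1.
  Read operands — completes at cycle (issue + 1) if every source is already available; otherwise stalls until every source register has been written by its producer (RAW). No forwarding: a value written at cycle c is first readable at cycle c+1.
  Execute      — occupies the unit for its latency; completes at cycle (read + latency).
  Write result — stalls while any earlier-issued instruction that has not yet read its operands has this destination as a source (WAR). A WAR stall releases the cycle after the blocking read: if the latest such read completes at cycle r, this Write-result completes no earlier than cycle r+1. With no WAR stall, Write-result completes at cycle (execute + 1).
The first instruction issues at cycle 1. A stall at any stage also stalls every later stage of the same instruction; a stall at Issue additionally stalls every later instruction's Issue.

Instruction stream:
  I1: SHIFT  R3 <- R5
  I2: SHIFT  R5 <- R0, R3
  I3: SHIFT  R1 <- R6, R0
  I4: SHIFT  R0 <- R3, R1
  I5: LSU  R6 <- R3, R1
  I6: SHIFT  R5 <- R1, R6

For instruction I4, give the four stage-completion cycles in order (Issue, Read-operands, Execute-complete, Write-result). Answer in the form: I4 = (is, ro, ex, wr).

  I1 | 1 | 2 | 3 | 4
  I2 | 5 | 6 | 7 | 8   struct: SHIFT busy until I1 writes@4
  I3 | 9 | 10 | 11 | 12   struct: SHIFT busy until I2 writes@8
  I4 | 13 | 14 | 15 | 16   struct: SHIFT busy until I3 writes@12
  I5 | 14 | 15 | 16 | 17
  I6 | 17 | 18 | 19 | 20   struct: SHIFT busy until I4 writes@16

I4 = (13, 14, 15, 16)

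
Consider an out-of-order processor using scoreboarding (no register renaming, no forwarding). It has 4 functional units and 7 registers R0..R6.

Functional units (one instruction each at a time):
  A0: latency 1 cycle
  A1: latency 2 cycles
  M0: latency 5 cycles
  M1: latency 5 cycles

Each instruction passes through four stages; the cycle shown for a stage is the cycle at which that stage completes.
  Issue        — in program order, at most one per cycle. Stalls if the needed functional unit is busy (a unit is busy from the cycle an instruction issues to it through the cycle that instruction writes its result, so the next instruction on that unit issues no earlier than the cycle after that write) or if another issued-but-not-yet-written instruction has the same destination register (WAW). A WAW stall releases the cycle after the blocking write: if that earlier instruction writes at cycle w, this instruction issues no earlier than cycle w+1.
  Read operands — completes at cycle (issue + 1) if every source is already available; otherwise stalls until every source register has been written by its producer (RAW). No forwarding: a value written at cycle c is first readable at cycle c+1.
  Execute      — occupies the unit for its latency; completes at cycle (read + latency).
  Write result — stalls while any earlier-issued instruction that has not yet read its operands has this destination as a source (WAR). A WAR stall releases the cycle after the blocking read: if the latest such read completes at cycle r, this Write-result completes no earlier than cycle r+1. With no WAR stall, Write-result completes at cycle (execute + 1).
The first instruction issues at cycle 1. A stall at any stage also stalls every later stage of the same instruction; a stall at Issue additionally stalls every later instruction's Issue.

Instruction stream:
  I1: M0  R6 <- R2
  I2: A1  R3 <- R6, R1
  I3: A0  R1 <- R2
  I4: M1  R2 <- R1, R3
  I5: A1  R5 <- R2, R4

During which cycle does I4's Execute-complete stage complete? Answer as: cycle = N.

1) issue 1, read 2, done 7, write 8
2) issue 2, read 9, done 11, write 12  <RAW R6: wait I1 write@8>
3) issue 3, read 4, done 5, write 10  <WAR R1: wait I2 read@9>
4) issue 4, read 13, done 18, write 19  <RAW R3: wait I2 write@12>
5) issue 13, read 20, done 22, write 23  <struct: A1 busy until I2 writes@12 / RAW R2: wait I4 write@19>

cycle = 18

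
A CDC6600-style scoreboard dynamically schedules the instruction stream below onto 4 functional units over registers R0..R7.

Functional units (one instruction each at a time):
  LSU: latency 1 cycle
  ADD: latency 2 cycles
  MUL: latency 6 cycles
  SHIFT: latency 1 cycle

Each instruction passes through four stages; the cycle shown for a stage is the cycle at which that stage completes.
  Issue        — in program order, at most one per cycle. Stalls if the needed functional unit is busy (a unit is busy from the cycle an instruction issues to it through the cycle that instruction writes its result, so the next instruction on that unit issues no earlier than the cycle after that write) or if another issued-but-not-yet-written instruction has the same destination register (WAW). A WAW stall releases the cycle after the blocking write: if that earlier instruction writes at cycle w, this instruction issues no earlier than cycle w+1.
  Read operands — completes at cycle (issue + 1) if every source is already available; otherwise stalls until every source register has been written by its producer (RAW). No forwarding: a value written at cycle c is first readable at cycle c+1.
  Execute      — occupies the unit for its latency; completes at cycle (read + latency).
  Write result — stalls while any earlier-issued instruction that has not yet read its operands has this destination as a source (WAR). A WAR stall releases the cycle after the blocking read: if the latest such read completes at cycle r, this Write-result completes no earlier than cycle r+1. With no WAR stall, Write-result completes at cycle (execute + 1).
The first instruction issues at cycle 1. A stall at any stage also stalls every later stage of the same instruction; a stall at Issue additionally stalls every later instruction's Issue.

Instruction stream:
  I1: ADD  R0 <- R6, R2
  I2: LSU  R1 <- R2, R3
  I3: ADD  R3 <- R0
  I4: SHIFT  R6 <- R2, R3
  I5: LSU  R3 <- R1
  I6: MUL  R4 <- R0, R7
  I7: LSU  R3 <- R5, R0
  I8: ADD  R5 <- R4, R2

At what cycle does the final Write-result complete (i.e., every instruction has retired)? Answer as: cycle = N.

t=1  issue I1 (ADD)
t=2  I1 read-ops · issue I2 (LSU)
t=3  I2 read-ops
t=4  I1 finished on ADD · I2 finished on LSU
t=5  I1→R0 · I2→R1
t=6  issue I3 (ADD)
t=7  I3 read-ops · issue I4 (SHIFT)
t=9  I3 finished on ADD
t=10  I3→R3
t=11  I4 read-ops · issue I5 (LSU)
t=12  I4 finished on SHIFT · I5 read-ops · issue I6 (MUL)
t=13  I4→R6 · I5 finished on LSU · I6 read-ops
t=14  I5→R3
t=15  issue I7 (LSU)
t=16  I7 read-ops · issue I8 (ADD)
t=17  I7 finished on LSU
t=18  I7→R3
t=19  I6 finished on MUL
t=20  I6→R4
t=21  I8 read-ops
t=23  I8 finished on ADD
t=24  I8→R5

cycle = 24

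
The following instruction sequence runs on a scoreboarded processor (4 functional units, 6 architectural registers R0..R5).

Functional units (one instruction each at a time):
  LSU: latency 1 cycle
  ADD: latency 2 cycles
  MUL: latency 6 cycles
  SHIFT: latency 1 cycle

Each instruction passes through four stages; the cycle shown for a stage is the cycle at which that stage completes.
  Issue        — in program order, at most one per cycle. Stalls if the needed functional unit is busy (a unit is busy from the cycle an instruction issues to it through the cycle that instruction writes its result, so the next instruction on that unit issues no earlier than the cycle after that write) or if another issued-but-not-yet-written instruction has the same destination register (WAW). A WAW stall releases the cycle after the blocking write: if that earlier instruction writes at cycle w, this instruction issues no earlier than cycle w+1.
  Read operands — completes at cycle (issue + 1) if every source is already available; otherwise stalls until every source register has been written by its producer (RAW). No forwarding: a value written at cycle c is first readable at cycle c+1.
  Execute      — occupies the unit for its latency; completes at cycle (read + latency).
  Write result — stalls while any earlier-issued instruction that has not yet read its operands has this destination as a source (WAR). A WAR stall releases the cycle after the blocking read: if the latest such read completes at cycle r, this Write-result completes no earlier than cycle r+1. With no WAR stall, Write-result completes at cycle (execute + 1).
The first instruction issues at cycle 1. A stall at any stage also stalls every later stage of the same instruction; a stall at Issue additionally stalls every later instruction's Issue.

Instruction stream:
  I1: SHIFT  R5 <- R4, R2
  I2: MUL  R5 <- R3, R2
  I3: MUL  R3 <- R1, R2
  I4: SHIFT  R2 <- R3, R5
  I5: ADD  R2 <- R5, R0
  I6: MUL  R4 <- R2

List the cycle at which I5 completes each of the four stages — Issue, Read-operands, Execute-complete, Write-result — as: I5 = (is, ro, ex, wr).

I1 -> (1, 2, 3, 4)
I2 -> (5, 6, 12, 13)  // WAW R5: wait I1 write@4
I3 -> (14, 15, 21, 22)  // struct: MUL busy until I2 writes@13
I4 -> (15, 23, 24, 25)  // RAW R3: wait I3 write@22
I5 -> (26, 27, 29, 30)  // WAW R2: wait I4 write@25
I6 -> (27, 31, 37, 38)  // RAW R2: wait I5 write@30

I5 = (26, 27, 29, 30)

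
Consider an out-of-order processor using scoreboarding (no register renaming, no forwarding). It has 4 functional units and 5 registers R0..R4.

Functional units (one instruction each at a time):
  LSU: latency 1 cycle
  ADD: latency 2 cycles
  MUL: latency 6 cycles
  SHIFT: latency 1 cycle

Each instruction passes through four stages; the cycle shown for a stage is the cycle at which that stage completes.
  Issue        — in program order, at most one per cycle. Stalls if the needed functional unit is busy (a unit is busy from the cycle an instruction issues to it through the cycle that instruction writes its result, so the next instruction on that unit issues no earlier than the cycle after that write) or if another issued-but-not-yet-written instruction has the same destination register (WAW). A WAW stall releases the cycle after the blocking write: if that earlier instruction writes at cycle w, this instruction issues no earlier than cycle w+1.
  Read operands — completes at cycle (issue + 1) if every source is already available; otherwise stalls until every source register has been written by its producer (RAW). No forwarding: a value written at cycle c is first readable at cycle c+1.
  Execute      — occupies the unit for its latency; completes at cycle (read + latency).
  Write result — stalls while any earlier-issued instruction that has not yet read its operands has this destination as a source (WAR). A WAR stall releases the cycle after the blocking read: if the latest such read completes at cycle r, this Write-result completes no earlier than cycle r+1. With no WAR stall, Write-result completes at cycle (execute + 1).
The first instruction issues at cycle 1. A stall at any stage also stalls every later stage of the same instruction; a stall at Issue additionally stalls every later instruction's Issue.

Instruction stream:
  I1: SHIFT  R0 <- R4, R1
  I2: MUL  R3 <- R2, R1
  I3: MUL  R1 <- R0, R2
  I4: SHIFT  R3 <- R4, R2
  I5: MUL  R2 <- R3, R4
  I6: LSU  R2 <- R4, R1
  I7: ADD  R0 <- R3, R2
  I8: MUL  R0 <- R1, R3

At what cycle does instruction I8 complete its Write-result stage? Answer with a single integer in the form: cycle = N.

cycle = 45

c1: I1 issues→SHIFT
c2: I1 reads, I2 issues→MUL
c3: I1 exec-done, I2 reads
c4: I1 writes R0
c9: I2 exec-done
c10: I2 writes R3
c11: I3 issues→MUL
c12: I3 reads, I4 issues→SHIFT
c13: I4 reads
c14: I4 exec-done
c15: I4 writes R3
c18: I3 exec-done
c19: I3 writes R1
c20: I5 issues→MUL
c21: I5 reads
c27: I5 exec-done
c28: I5 writes R2
c29: I6 issues→LSU
c30: I6 reads, I7 issues→ADD
c31: I6 exec-done
c32: I6 writes R2
c33: I7 reads
c35: I7 exec-done
c36: I7 writes R0
c37: I8 issues→MUL
c38: I8 reads
c44: I8 exec-done
c45: I8 writes R0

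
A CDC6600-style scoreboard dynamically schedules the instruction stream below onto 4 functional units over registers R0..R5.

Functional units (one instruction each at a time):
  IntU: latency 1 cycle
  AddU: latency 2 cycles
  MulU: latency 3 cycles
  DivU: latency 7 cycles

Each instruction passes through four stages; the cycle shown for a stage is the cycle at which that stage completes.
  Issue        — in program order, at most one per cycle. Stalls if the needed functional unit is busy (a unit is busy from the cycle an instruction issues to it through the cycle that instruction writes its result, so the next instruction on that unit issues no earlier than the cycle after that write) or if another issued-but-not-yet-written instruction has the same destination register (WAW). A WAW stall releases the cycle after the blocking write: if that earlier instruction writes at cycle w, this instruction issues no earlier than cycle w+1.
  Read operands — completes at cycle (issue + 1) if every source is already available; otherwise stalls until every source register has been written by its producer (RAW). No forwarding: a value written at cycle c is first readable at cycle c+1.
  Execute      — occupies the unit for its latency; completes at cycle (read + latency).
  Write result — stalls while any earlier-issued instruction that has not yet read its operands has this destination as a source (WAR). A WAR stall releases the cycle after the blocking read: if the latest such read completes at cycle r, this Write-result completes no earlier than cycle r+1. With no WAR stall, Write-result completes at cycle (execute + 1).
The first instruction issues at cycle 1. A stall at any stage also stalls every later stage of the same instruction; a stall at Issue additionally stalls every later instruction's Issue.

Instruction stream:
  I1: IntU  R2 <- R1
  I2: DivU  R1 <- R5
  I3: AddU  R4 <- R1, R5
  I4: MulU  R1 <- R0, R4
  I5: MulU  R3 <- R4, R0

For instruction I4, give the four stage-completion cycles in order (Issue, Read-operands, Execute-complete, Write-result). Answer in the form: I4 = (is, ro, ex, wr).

I4 = (12, 16, 19, 20)

I1  is:1  ro:2  ex:3  wr:4
I2  is:2  ro:3  ex:10  wr:11
I3  is:3  ro:12  ex:14  wr:15  — RAW R1: wait I2 write@11
I4  is:12  ro:16  ex:19  wr:20  — WAW R1: wait I2 write@11, RAW R4: wait I3 write@15
I5  is:21  ro:22  ex:25  wr:26  — struct: MulU busy until I4 writes@20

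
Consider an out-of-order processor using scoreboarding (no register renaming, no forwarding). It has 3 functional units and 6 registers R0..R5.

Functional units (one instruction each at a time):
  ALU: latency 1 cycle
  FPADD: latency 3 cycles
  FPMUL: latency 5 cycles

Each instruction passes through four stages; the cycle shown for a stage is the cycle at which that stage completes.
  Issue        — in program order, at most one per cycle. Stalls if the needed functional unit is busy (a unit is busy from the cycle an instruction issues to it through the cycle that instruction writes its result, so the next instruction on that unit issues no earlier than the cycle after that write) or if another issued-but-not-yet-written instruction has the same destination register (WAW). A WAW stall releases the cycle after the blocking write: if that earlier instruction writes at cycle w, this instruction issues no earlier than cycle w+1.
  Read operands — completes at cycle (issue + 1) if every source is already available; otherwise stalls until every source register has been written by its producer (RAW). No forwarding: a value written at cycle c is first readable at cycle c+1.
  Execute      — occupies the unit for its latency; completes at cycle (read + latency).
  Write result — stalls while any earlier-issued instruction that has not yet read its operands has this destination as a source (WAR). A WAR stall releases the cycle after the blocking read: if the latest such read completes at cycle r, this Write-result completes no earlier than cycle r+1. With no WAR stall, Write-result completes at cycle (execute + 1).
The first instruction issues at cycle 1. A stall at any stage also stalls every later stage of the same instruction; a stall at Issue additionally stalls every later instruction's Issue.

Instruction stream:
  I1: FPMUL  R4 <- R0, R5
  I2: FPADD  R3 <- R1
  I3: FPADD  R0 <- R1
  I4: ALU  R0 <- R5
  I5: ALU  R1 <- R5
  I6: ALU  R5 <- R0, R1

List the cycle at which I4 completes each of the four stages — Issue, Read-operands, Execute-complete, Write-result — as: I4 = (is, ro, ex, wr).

I4 = (14, 15, 16, 17)

I1  is:1  ro:2  ex:7  wr:8
I2  is:2  ro:3  ex:6  wr:7
I3  is:8  ro:9  ex:12  wr:13  — struct: FPADD busy until I2 writes@7
I4  is:14  ro:15  ex:16  wr:17  — WAW R0: wait I3 write@13
I5  is:18  ro:19  ex:20  wr:21  — struct: ALU busy until I4 writes@17
I6  is:22  ro:23  ex:24  wr:25  — struct: ALU busy until I5 writes@21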